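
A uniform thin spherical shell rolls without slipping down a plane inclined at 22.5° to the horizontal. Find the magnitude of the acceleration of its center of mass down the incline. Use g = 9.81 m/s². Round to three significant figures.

a ≈ 2.25 m/s²

The moment of inertia is (2/3)MR², giving k ≡ I/(MR²) = 2/3.
Newton's second law down the slope: Mg sinθ − f = Ma. The torque equation fR = Iα (with α = a/R) gives f = kMa.
Eliminating f: Mg sinθ = (1+k)Ma, so a = g sinθ/(1+k) = 9.81 × sin22.5° / 1.667 ≈ 2.25 m/s².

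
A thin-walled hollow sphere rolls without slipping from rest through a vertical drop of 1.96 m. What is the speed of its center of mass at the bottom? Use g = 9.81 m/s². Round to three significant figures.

v ≈ 4.80 m/s

For this body I = (2/3)MR², i.e. k = I/(MR²) = 2/3.
Rolling without slipping gives ω = v/R, so the total kinetic energy is ½Mv² + ½Iω² = ½(1+k)Mv² = (5/6)Mv².
Energy conservation: Mgh = (5/6)Mv², so v = √(2gh/(1+k)) = √(2 × 9.81 × 1.96 / 1.667) ≈ 4.80 m/s.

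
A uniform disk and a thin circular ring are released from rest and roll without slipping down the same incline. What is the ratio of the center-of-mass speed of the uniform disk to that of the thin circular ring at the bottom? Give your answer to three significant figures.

Each satisfies Mgh = ½(1+k)Mv² with k = I/(MR²), so v ∝ 1/√(1+k).
For the uniform disk k = 0.5; for the thin circular ring k = 1.
v₁/v₂ = √((1+k₂)/(1+k₁)) = √(2/1.5) ≈ 1.15.

v_ratio ≈ 1.15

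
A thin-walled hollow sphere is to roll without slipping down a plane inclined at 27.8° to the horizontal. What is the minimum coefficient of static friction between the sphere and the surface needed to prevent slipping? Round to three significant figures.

μ_min ≈ 0.211

Here I = (2/3)MR², so the shape factor k = I/(MR²) = 2/3.
Newton's second law down the slope: Mg sinθ − f = Ma. The torque equation fR = Iα (with α = a/R) gives f = kMa.
These give a = g sinθ/(1+k) and the required friction f = kMg sinθ/(1+k).
With N = Mg cosθ, the no-slip condition f ≤ μN gives μ_min = f/N = k tanθ/(1+k).
μ_min = (2/3) × tan27.8° / 1.667 ≈ 0.211.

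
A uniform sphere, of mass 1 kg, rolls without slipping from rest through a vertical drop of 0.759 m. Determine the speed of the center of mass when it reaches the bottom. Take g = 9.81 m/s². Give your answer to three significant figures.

v ≈ 3.26 m/s

With I = (2/5)MR², the ratio k = I/(MR²) is 0.4.
Pure rolling means v = ωR; then KE = ½Mv² + ½I(v/R)² = ½(1+k)Mv² = (7/10)Mv².
Energy conservation: Mgh = (7/10)Mv², so v = √(2gh/(1+k)) = √(2 × 9.81 × 0.759 / 1.4) ≈ 3.26 m/s.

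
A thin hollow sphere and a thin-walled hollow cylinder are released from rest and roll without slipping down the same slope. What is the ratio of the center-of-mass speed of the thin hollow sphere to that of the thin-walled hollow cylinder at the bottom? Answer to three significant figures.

Each satisfies Mgh = ½(1+k)Mv² with k = I/(MR²), so v ∝ 1/√(1+k).
For the thin hollow sphere k = 2/3; for the thin-walled hollow cylinder k = 1.
v₁/v₂ = √((1+k₂)/(1+k₁)) = √(2/1.667) ≈ 1.10.

v_ratio ≈ 1.10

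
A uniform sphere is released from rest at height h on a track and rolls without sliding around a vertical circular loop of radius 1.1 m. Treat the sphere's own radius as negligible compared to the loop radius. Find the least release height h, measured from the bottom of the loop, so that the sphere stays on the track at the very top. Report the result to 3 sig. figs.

h_min ≈ 2.97 m

Here I = (2/5)MR², so the shape factor k = I/(MR²) = 0.4.
At the top of the loop, the minimum-contact condition is Mg = Mv_top²/r, so v_top² = gr.
With ω = v/R, the kinetic energy at speed v is ½(1+k)Mv² = (7/10)Mv².
Energy conservation from release (height h) to the top (height 2r): Mgh = Mg(2r) + (7/10)M·gr.
Thus h_min = 2r + (1+k)r/2 = r(2 + 1.4/2) = 1.1 × 2.7 ≈ 2.97 m.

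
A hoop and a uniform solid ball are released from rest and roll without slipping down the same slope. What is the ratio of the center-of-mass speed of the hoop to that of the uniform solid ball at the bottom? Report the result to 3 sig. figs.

v_ratio ≈ 0.837

Each satisfies Mgh = ½(1+k)Mv² with k = I/(MR²), so v ∝ 1/√(1+k).
For the hoop k = 1; for the uniform solid ball k = 0.4.
v₁/v₂ = √((1+k₂)/(1+k₁)) = √(1.4/2) ≈ 0.837.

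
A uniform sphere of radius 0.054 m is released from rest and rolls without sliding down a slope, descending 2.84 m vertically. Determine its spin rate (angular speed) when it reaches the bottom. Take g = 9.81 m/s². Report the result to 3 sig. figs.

ω ≈ 117 rad/s

Here I = (2/5)MR², so the shape factor k = I/(MR²) = 0.4.
Since it rolls without slipping, ω = v/R and KE = ½Mv² + ½Iω² = ½(1+k)Mv² = (7/10)Mv².
Energy conservation Mgh = ½(1+k)Mv² gives v = √(2gh/(1+k)) = √(2 × 9.81 × 2.84 / 1.4) = 6.309 m/s.
Then ω = v/R = 6.309 / 0.054 ≈ 117 rad/s.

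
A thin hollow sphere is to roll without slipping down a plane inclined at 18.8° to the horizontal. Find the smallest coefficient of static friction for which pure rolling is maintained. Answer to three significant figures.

μ_min ≈ 0.136

For this body I = (2/3)MR², i.e. k = I/(MR²) = 2/3.
Newton's second law down the slope: Mg sinθ − f = Ma. The torque equation fR = Iα (with α = a/R) gives f = kMa.
These give a = g sinθ/(1+k) and the required friction f = kMg sinθ/(1+k).
With N = Mg cosθ, the no-slip condition f ≤ μN gives μ_min = f/N = k tanθ/(1+k).
μ_min = (2/3) × tan18.8° / 1.667 ≈ 0.136.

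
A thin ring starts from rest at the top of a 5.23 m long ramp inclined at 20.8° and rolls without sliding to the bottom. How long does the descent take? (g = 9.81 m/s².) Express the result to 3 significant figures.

t ≈ 2.45 s

For this body I = MR², i.e. k = I/(MR²) = 1.
Along the incline Mg sinθ − f = Ma, and torque about the center fR = Iα = kMR²(a/R) gives f = kMa.
Hence a = g sinθ/(1+k) = 9.81×sin20.8°/2 = 1.742 m/s².
Starting from rest, L = ½at², so t = √(2L/a) = √(2×5.23/1.742) ≈ 2.45 s.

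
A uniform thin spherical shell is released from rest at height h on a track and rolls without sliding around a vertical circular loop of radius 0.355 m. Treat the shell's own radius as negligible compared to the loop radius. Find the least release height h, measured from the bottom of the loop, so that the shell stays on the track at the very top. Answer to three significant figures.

The moment of inertia is (2/3)MR², giving k ≡ I/(MR²) = 2/3.
At the top of the loop, the minimum-contact condition is Mg = Mv_top²/r, so v_top² = gr.
With ω = v/R, the kinetic energy at speed v is ½(1+k)Mv² = (5/6)Mv².
Energy conservation from release (height h) to the top (height 2r): Mgh = Mg(2r) + (5/6)M·gr.
Thus h_min = 2r + (1+k)r/2 = r(2 + 1.667/2) = 0.355 × 2.833 ≈ 1.01 m.

h_min ≈ 1.01 m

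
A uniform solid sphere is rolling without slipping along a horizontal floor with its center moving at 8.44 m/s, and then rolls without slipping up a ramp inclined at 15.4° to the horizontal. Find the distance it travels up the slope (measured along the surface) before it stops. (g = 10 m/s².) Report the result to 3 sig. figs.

For this body I = (2/5)MR², i.e. k = I/(MR²) = 0.4.
The rolling condition ω = v/R makes the rotational term ½I(v/R)² = ½kMv², so KE_total = ½(1+k)Mv² = (7/10)Mv².
Setting this equal to Mgh gives the vertical rise h = (1+k)v₀²/(2g) = 1.4×8.44²/(2×10) = 4.986 m.
The distance along the slope is d = h/sinθ = 4.986/sin15.4° ≈ 18.8 m.

d ≈ 18.8 m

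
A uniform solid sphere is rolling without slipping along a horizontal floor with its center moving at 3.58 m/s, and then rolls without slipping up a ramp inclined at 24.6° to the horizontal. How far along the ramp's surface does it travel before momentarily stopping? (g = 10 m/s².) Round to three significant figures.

d ≈ 2.16 m

With I = (2/5)MR², the ratio k = I/(MR²) is 0.4.
The rolling condition ω = v/R makes the rotational term ½I(v/R)² = ½kMv², so KE_total = ½(1+k)Mv² = (7/10)Mv².
Setting this equal to Mgh gives the vertical rise h = (1+k)v₀²/(2g) = 1.4×3.58²/(2×10) = 0.8971 m.
The distance along the slope is d = h/sinθ = 0.8971/sin24.6° ≈ 2.16 m.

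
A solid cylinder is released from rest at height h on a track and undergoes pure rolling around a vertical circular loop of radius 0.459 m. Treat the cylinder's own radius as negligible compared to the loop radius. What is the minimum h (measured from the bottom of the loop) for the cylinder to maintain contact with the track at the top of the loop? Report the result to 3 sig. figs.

Here I = (1/2)MR², so the shape factor k = I/(MR²) = 0.5.
At the top of the loop, the minimum-contact condition is Mg = Mv_top²/r, so v_top² = gr.
With ω = v/R, the kinetic energy at speed v is ½(1+k)Mv² = (3/4)Mv².
Energy conservation from release (height h) to the top (height 2r): Mgh = Mg(2r) + (3/4)M·gr.
Thus h_min = 2r + (1+k)r/2 = r(2 + 1.5/2) = 0.459 × 2.75 ≈ 1.26 m.

h_min ≈ 1.26 m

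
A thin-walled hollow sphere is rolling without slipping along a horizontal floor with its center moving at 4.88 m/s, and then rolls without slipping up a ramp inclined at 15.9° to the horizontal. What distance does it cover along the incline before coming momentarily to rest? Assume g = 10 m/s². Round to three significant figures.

d ≈ 7.24 m

Here I = (2/3)MR², so the shape factor k = I/(MR²) = 2/3.
Since it rolls without slipping, ω = v/R and KE = ½Mv² + ½Iω² = ½(1+k)Mv² = (5/6)Mv².
Setting this equal to Mgh gives the vertical rise h = (1+k)v₀²/(2g) = 1.667×4.88²/(2×10) = 1.985 m.
Along the incline, d = h/sinθ = 1.985/sin15.9° ≈ 7.24 m.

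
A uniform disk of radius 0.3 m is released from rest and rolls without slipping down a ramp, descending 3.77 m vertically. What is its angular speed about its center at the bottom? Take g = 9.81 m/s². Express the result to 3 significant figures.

For this body I = (1/2)MR², i.e. k = I/(MR²) = 0.5.
Since it rolls without slipping, ω = v/R and KE = ½Mv² + ½Iω² = ½(1+k)Mv² = (3/4)Mv².
Energy conservation Mgh = ½(1+k)Mv² gives v = √(2gh/(1+k)) = √(2 × 9.81 × 3.77 / 1.5) = 7.022 m/s.
The angular speed follows from ω = v/R = 7.022/0.3 ≈ 23.4 rad/s.

ω ≈ 23.4 rad/s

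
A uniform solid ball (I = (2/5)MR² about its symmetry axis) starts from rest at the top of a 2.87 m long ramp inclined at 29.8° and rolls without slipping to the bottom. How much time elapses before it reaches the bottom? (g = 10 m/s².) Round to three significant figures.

For this body I = (2/5)MR², i.e. k = I/(MR²) = 0.4.
Along the incline Mg sinθ − f = Ma, and torque about the center fR = Iα = kMR²(a/R) gives f = kMa.
Hence a = g sinθ/(1+k) = 10×sin29.8°/1.4 = 3.55 m/s².
Starting from rest, L = ½at², so t = √(2L/a) = √(2×2.87/3.55) ≈ 1.27 s.

t ≈ 1.27 s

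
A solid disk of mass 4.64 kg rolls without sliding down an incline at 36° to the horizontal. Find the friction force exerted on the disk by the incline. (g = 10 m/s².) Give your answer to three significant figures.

f ≈ 9.09 N

Here I = (1/2)MR², so the shape factor k = I/(MR²) = 0.5.
Newton's second law down the slope: Mg sinθ − f = Ma. The torque equation fR = Iα (with α = a/R) gives f = kMa.
Combining, a = g sinθ/(1+k) and f = kMa = kMg sinθ/(1+k).
f = 0.5 × 4.64 × 10 × sin36° / 1.5 ≈ 9.09 N.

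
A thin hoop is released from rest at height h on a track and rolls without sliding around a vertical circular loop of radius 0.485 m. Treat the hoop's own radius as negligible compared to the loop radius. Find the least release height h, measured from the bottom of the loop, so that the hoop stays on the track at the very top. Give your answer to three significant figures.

Here I = MR², so the shape factor k = I/(MR²) = 1.
At the top, contact is just lost when gravity alone supplies the centripetal force: Mg = Mv_top²/r, i.e. v_top² = gr.
With ω = v/R, the kinetic energy at speed v is ½(1+k)Mv² = Mv².
Energy conservation from release (height h) to the top (height 2r): Mgh = Mg(2r) + M·gr.
Thus h_min = 2r + (1+k)r/2 = r(2 + 2/2) = 0.485 × 3 ≈ 1.46 m.

h_min ≈ 1.46 m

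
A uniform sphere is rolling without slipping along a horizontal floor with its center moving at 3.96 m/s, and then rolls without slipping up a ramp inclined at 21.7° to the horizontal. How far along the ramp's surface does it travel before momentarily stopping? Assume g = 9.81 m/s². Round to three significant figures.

Here I = (2/5)MR², so the shape factor k = I/(MR²) = 0.4.
Since it rolls without slipping, ω = v/R and KE = ½Mv² + ½Iω² = ½(1+k)Mv² = (7/10)Mv².
Setting this equal to Mgh gives the vertical rise h = (1+k)v₀²/(2g) = 1.4×3.96²/(2×9.81) = 1.119 m.
Along the incline, d = h/sinθ = 1.119/sin21.7° ≈ 3.03 m.

d ≈ 3.03 m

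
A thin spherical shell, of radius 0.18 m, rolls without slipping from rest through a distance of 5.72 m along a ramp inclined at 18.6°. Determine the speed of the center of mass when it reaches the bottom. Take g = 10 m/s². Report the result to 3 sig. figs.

v ≈ 4.68 m/s

The moment of inertia is (2/3)MR², giving k ≡ I/(MR²) = 2/3.
The rolling condition ω = v/R makes the rotational term ½I(v/R)² = ½kMv², so KE_total = ½(1+k)Mv² = (5/6)Mv².
The vertical drop is h = L sinθ = 5.72 × sin18.6° = 1.824 m.
Setting Mgh = (5/6)Mv² gives v = √(2gh/(1+k)) = √(2·10·1.824/1.667) ≈ 4.68 m/s.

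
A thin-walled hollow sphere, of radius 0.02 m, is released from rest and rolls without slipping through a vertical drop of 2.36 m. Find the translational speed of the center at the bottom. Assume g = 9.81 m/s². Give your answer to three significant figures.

Here I = (2/3)MR², so the shape factor k = I/(MR²) = 2/3.
The rolling condition ω = v/R makes the rotational term ½I(v/R)² = ½kMv², so KE_total = ½(1+k)Mv² = (5/6)Mv².
Energy conservation: Mgh = (5/6)Mv², so v = √(2gh/(1+k)) = √(2 × 9.81 × 2.36 / 1.667) ≈ 5.27 m/s.

v ≈ 5.27 m/s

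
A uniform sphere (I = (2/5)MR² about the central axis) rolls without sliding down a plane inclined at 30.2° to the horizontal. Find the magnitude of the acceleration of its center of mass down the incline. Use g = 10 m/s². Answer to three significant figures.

a ≈ 3.59 m/s²

The moment of inertia is (2/5)MR², giving k ≡ I/(MR²) = 0.4.
Translational: Mg sinθ − f = Ma. Rotational about the CM: fR = Iα = kMRa, so f = kMa.
Eliminating f: Mg sinθ = (1+k)Ma, so a = g sinθ/(1+k) = 10 × sin30.2° / 1.4 ≈ 3.59 m/s².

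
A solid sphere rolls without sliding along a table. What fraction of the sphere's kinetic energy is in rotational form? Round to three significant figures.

fraction ≈ 0.286

Here I = (2/5)MR², so the shape factor k = I/(MR²) = 0.4.
Since ω = v/R, the translational part is ½Mv² and the rotational part is ½I(v/R)² = ½kMv²; the total is ½(1+k)Mv².
The rotational fraction is therefore k/(1+k) = 0.4/1.4 ≈ 0.286.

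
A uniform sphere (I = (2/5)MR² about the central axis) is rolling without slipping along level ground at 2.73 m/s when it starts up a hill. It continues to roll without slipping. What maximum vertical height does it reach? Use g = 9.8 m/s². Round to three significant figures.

Here I = (2/5)MR², so the shape factor k = I/(MR²) = 0.4.
The rolling condition ω = v/R makes the rotational term ½I(v/R)² = ½kMv², so KE_total = ½(1+k)Mv² = (7/10)Mv².
All of this converts to potential energy at the highest point: (7/10)Mv₀² = Mgh.
Thus h = (1+k)v₀²/(2g) = 1.4 × 2.73² / (2 × 9.8) ≈ 0.532 m.

h ≈ 0.532 m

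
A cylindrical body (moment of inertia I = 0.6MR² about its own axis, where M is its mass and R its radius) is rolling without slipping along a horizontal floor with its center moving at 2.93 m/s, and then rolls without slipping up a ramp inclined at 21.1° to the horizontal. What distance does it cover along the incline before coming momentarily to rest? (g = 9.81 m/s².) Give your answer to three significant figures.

d ≈ 1.94 m

Here I = 0.6MR², so the shape factor k = I/(MR²) = 0.6.
Since it rolls without slipping, ω = v/R and KE = ½Mv² + ½Iω² = ½(1+k)Mv² = (4/5)Mv².
Setting this equal to Mgh gives the vertical rise h = (1+k)v₀²/(2g) = 1.6×2.93²/(2×9.81) = 0.7001 m.
Along the incline, d = h/sinθ = 0.7001/sin21.1° ≈ 1.94 m.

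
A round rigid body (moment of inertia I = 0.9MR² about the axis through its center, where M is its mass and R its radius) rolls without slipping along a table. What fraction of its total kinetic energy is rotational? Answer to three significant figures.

fraction ≈ 0.474

Here I = 0.9MR², so the shape factor k = I/(MR²) = 0.9.
With ω = v/R, KE_trans = ½Mv² and KE_rot = ½Iω² = ½kMv², so KE_total = ½(1+k)Mv².
The rotational fraction is therefore k/(1+k) = 0.9/1.9 ≈ 0.474.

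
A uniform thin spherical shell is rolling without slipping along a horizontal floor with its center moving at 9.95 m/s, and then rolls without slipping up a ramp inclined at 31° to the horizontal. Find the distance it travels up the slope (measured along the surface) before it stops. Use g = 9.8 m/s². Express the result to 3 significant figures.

The moment of inertia is (2/3)MR², giving k ≡ I/(MR²) = 2/3.
The rolling condition ω = v/R makes the rotational term ½I(v/R)² = ½kMv², so KE_total = ½(1+k)Mv² = (5/6)Mv².
Setting this equal to Mgh gives the vertical rise h = (1+k)v₀²/(2g) = 1.667×9.95²/(2×9.8) = 8.419 m.
The distance along the slope is d = h/sinθ = 8.419/sin31° ≈ 16.3 m.

d ≈ 16.3 m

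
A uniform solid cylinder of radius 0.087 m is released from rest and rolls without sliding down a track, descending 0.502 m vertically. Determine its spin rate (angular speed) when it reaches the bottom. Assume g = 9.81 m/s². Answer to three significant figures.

ω ≈ 29.5 rad/s

For this body I = (1/2)MR², i.e. k = I/(MR²) = 0.5.
Rolling without slipping gives ω = v/R, so the total kinetic energy is ½Mv² + ½Iω² = ½(1+k)Mv² = (3/4)Mv².
Energy conservation Mgh = ½(1+k)Mv² gives v = √(2gh/(1+k)) = √(2 × 9.81 × 0.502 / 1.5) = 2.562 m/s.
The angular speed follows from ω = v/R = 2.562/0.087 ≈ 29.5 rad/s.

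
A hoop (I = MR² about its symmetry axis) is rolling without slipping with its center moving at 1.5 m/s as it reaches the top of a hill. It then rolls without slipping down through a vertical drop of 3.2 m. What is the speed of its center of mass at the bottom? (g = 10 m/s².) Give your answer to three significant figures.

With I = MR², the ratio k = I/(MR²) is 1.
Pure rolling means v = ωR; then KE = ½Mv² + ½I(v/R)² = ½(1+k)Mv² = Mv².
Energy conservation: Mv₀² + Mgh = Mv², so v² = v₀² + 2gh/(1+k).
v = √(1.5² + 2×10×3.2/2) = √34.25 ≈ 5.85 m/s.

v ≈ 5.85 m/s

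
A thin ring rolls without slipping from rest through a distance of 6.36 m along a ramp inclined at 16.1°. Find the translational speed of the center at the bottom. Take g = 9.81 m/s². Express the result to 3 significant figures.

v ≈ 4.16 m/s

The moment of inertia is MR², giving k ≡ I/(MR²) = 1.
Pure rolling means v = ωR; then KE = ½Mv² + ½I(v/R)² = ½(1+k)Mv² = Mv².
The vertical drop is h = L sinθ = 6.36 × sin16.1° = 1.764 m.
Setting Mgh = Mv² gives v = √(2gh/(1+k)) = √(2·9.81·1.764/2) ≈ 4.16 m/s.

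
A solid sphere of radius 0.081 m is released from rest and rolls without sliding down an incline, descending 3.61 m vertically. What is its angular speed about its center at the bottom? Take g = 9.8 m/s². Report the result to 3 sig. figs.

ω ≈ 87.8 rad/s

Here I = (2/5)MR², so the shape factor k = I/(MR²) = 0.4.
Since it rolls without slipping, ω = v/R and KE = ½Mv² + ½Iω² = ½(1+k)Mv² = (7/10)Mv².
Energy conservation Mgh = ½(1+k)Mv² gives v = √(2gh/(1+k)) = √(2 × 9.8 × 3.61 / 1.4) = 7.109 m/s.
The angular speed follows from ω = v/R = 7.109/0.081 ≈ 87.8 rad/s.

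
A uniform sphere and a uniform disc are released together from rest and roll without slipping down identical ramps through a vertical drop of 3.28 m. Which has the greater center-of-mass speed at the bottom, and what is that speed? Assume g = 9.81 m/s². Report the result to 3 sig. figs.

For rolling without slipping, Mgh = ½(1+k)Mv² where k = I/(MR²), so v = √(2gh/(1+k)).
Uniform sphere: k = 0.4, giving v = √(2×9.81×3.28/1.4) = 6.78 m/s.
Uniform disc: k = 0.5, giving v = √(2×9.81×3.28/1.5) = 6.55 m/s.
The smaller k wins: the uniform sphere, at ≈ 6.78 m/s.

the uniform sphere, at v ≈ 6.78 m/s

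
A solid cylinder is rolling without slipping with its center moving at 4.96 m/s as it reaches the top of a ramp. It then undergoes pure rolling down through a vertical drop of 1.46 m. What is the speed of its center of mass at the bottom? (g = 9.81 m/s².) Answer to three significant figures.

v ≈ 6.61 m/s

Here I = (1/2)MR², so the shape factor k = I/(MR²) = 0.5.
Pure rolling means v = ωR; then KE = ½Mv² + ½I(v/R)² = ½(1+k)Mv² = (3/4)Mv².
Energy conservation: (3/4)Mv₀² + Mgh = (3/4)Mv², so v² = v₀² + 2gh/(1+k).
v = √(4.96² + 2×9.81×1.46/1.5) = √43.7 ≈ 6.61 m/s.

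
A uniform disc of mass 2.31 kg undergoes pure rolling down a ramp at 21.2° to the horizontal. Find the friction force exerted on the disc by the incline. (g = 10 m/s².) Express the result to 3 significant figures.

Here I = (1/2)MR², so the shape factor k = I/(MR²) = 0.5.
Translational: Mg sinθ − f = Ma. Rotational about the CM: fR = Iα = kMRa, so f = kMa.
Combining, a = g sinθ/(1+k) and f = kMa = kMg sinθ/(1+k).
f = 0.5 × 2.31 × 10 × sin21.2° / 1.5 ≈ 2.78 N.

f ≈ 2.78 N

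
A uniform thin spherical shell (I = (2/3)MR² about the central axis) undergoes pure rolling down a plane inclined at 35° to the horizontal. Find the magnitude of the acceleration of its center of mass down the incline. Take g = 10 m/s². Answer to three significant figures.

a ≈ 3.44 m/s²

Here I = (2/3)MR², so the shape factor k = I/(MR²) = 2/3.
Translational: Mg sinθ − f = Ma. Rotational about the CM: fR = Iα = kMRa, so f = kMa.
Eliminating f: Mg sinθ = (1+k)Ma, so a = g sinθ/(1+k) = 10 × sin35° / 1.667 ≈ 3.44 m/s².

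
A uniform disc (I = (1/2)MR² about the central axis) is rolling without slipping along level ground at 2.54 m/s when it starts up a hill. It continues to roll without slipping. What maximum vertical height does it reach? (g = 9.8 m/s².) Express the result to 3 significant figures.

h ≈ 0.494 m

The moment of inertia is (1/2)MR², giving k ≡ I/(MR²) = 0.5.
The rolling condition ω = v/R makes the rotational term ½I(v/R)² = ½kMv², so KE_total = ½(1+k)Mv² = (3/4)Mv².
All of this converts to potential energy at the highest point: (3/4)Mv₀² = Mgh.
Thus h = (1+k)v₀²/(2g) = 1.5 × 2.54² / (2 × 9.8) ≈ 0.494 m.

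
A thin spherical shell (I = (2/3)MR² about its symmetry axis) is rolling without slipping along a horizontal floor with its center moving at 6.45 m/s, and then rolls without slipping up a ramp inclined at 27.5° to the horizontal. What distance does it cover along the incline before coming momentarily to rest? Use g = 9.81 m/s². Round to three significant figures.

d ≈ 7.65 m

For this body I = (2/3)MR², i.e. k = I/(MR²) = 2/3.
Rolling without slipping gives ω = v/R, so the total kinetic energy is ½Mv² + ½Iω² = ½(1+k)Mv² = (5/6)Mv².
Setting this equal to Mgh gives the vertical rise h = (1+k)v₀²/(2g) = 1.667×6.45²/(2×9.81) = 3.534 m.
Along the incline, d = h/sinθ = 3.534/sin27.5° ≈ 7.65 m.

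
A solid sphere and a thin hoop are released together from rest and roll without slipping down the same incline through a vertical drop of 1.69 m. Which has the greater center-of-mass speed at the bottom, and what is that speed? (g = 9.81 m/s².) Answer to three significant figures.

the solid sphere, at v ≈ 4.87 m/s

For rolling without slipping, Mgh = ½(1+k)Mv² where k = I/(MR²), so v = √(2gh/(1+k)).
Solid sphere: k = 0.4, giving v = √(2×9.81×1.69/1.4) = 4.867 m/s.
Thin hoop: k = 1, giving v = √(2×9.81×1.69/2) = 4.072 m/s.
The smaller k wins: the solid sphere, at ≈ 4.87 m/s.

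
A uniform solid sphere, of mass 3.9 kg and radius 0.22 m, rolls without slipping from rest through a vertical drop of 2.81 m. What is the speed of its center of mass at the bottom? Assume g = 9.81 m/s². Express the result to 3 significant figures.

v ≈ 6.28 m/s

With I = (2/5)MR², the ratio k = I/(MR²) is 0.4.
Since it rolls without slipping, ω = v/R and KE = ½Mv² + ½Iω² = ½(1+k)Mv² = (7/10)Mv².
Energy conservation: Mgh = (7/10)Mv², so v = √(2gh/(1+k)) = √(2 × 9.81 × 2.81 / 1.4) ≈ 6.28 m/s.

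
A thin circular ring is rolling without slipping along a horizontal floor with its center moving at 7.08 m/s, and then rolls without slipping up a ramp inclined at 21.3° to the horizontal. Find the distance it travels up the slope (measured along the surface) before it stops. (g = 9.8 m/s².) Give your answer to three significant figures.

With I = MR², the ratio k = I/(MR²) is 1.
The rolling condition ω = v/R makes the rotational term ½I(v/R)² = ½kMv², so KE_total = ½(1+k)Mv² = Mv².
Setting this equal to Mgh gives the vertical rise h = (1+k)v₀²/(2g) = 2×7.08²/(2×9.8) = 5.115 m.
Along the incline, d = h/sinθ = 5.115/sin21.3° ≈ 14.1 m.

d ≈ 14.1 m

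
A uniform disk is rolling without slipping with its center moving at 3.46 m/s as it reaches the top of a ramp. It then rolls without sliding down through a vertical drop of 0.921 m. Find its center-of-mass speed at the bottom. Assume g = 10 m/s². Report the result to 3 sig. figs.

v ≈ 4.92 m/s

With I = (1/2)MR², the ratio k = I/(MR²) is 0.5.
Rolling without slipping gives ω = v/R, so the total kinetic energy is ½Mv² + ½Iω² = ½(1+k)Mv² = (3/4)Mv².
Conserving energy between top and bottom: (3/4)Mv² = (3/4)Mv₀² + Mgh, hence v² = v₀² + 2gh/(1+k).
v = √(3.46² + 2×10×0.921/1.5) = √24.25 ≈ 4.92 m/s.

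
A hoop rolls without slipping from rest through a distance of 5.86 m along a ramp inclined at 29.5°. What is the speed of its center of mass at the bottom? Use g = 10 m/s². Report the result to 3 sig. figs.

For this body I = MR², i.e. k = I/(MR²) = 1.
Rolling without slipping gives ω = v/R, so the total kinetic energy is ½Mv² + ½Iω² = ½(1+k)Mv² = Mv².
The vertical drop is h = L sinθ = 5.86 × sin29.5° = 2.886 m.
Setting Mgh = Mv² gives v = √(2gh/(1+k)) = √(2·10·2.886/2) ≈ 5.37 m/s.

v ≈ 5.37 m/s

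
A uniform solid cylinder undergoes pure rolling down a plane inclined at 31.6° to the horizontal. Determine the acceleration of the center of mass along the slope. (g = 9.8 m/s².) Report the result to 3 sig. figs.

a ≈ 3.42 m/s²

For this body I = (1/2)MR², i.e. k = I/(MR²) = 0.5.
Along the incline Mg sinθ − f = Ma, and torque about the center fR = Iα = kMR²(a/R) gives f = kMa.
Eliminating f: Mg sinθ = (1+k)Ma, so a = g sinθ/(1+k) = 9.8 × sin31.6° / 1.5 ≈ 3.42 m/s².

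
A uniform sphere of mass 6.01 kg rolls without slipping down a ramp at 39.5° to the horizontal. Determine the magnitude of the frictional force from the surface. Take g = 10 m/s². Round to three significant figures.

Here I = (2/5)MR², so the shape factor k = I/(MR²) = 0.4.
Newton's second law down the slope: Mg sinθ − f = Ma. The torque equation fR = Iα (with α = a/R) gives f = kMa.
Combining, a = g sinθ/(1+k) and f = kMa = kMg sinθ/(1+k).
f = 0.4 × 6.01 × 10 × sin39.5° / 1.4 ≈ 10.9 N.

f ≈ 10.9 N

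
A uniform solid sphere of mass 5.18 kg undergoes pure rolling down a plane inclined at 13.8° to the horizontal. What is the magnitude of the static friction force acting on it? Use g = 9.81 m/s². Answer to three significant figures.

f ≈ 3.46 N

The moment of inertia is (2/5)MR², giving k ≡ I/(MR²) = 0.4.
Along the incline Mg sinθ − f = Ma, and torque about the center fR = Iα = kMR²(a/R) gives f = kMa.
Combining, a = g sinθ/(1+k) and f = kMa = kMg sinθ/(1+k).
f = 0.4 × 5.18 × 9.81 × sin13.8° / 1.4 ≈ 3.46 N.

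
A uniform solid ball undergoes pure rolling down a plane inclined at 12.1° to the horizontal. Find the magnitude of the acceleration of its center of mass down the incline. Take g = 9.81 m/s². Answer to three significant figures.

Here I = (2/5)MR², so the shape factor k = I/(MR²) = 0.4.
Along the incline Mg sinθ − f = Ma, and torque about the center fR = Iα = kMR²(a/R) gives f = kMa.
Eliminating f: Mg sinθ = (1+k)Ma, so a = g sinθ/(1+k) = 9.81 × sin12.1° / 1.4 ≈ 1.47 m/s².

a ≈ 1.47 m/s²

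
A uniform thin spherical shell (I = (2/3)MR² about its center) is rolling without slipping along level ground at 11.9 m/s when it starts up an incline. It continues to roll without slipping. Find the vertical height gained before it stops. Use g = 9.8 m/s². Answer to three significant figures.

With I = (2/3)MR², the ratio k = I/(MR²) is 2/3.
The rolling condition ω = v/R makes the rotational term ½I(v/R)² = ½kMv², so KE_total = ½(1+k)Mv² = (5/6)Mv².
At the top the kinetic energy is zero, so (5/6)Mv₀² = Mgh.
Thus h = (1+k)v₀²/(2g) = 1.667 × 11.9² / (2 × 9.8) ≈ 12.0 m.

h ≈ 12.0 m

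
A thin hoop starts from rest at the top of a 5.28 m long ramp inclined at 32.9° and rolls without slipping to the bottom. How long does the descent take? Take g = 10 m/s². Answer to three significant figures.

t ≈ 1.97 s

For this body I = MR², i.e. k = I/(MR²) = 1.
Translational: Mg sinθ − f = Ma. Rotational about the CM: fR = Iα = kMRa, so f = kMa.
Hence a = g sinθ/(1+k) = 10×sin32.9°/2 = 2.716 m/s².
Starting from rest, L = ½at², so t = √(2L/a) = √(2×5.28/2.716) ≈ 1.97 s.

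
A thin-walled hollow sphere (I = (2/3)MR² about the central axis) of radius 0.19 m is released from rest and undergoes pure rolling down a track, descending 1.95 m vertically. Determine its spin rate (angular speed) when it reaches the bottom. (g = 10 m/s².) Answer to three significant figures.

For this body I = (2/3)MR², i.e. k = I/(MR²) = 2/3.
Since it rolls without slipping, ω = v/R and KE = ½Mv² + ½Iω² = ½(1+k)Mv² = (5/6)Mv².
Energy conservation Mgh = ½(1+k)Mv² gives v = √(2gh/(1+k)) = √(2 × 10 × 1.95 / 1.667) = 4.837 m/s.
Then ω = v/R = 4.837 / 0.19 ≈ 25.5 rad/s.

ω ≈ 25.5 rad/s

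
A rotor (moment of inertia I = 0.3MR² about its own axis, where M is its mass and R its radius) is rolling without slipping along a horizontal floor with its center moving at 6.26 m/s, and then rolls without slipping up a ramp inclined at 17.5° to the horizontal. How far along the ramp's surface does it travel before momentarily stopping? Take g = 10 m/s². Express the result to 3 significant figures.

d ≈ 8.47 m

For this body I = 0.3MR², i.e. k = I/(MR²) = 0.3.
Since it rolls without slipping, ω = v/R and KE = ½Mv² + ½Iω² = ½(1+k)Mv² = (13/20)Mv².
Setting this equal to Mgh gives the vertical rise h = (1+k)v₀²/(2g) = 1.3×6.26²/(2×10) = 2.547 m.
The distance along the slope is d = h/sinθ = 2.547/sin17.5° ≈ 8.47 m.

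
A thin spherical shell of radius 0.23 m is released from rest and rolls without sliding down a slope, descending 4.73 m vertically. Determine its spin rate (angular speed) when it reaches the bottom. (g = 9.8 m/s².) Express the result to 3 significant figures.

The moment of inertia is (2/3)MR², giving k ≡ I/(MR²) = 2/3.
Pure rolling means v = ωR; then KE = ½Mv² + ½I(v/R)² = ½(1+k)Mv² = (5/6)Mv².
Energy conservation Mgh = ½(1+k)Mv² gives v = √(2gh/(1+k)) = √(2 × 9.8 × 4.73 / 1.667) = 7.458 m/s.
Then ω = v/R = 7.458 / 0.23 ≈ 32.4 rad/s.

ω ≈ 32.4 rad/s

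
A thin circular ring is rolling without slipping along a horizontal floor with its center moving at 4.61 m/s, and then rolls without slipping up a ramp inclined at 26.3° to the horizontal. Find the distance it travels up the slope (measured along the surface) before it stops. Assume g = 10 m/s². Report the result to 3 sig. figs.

For this body I = MR², i.e. k = I/(MR²) = 1.
Rolling without slipping gives ω = v/R, so the total kinetic energy is ½Mv² + ½Iω² = ½(1+k)Mv² = Mv².
Setting this equal to Mgh gives the vertical rise h = (1+k)v₀²/(2g) = 2×4.61²/(2×10) = 2.125 m.
The distance along the slope is d = h/sinθ = 2.125/sin26.3° ≈ 4.80 m.

d ≈ 4.80 m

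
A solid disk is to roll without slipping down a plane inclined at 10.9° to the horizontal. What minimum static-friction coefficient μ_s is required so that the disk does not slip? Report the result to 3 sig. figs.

Here I = (1/2)MR², so the shape factor k = I/(MR²) = 0.5.
Newton's second law down the slope: Mg sinθ − f = Ma. The torque equation fR = Iα (with α = a/R) gives f = kMa.
These give a = g sinθ/(1+k) and the required friction f = kMg sinθ/(1+k).
The normal force is N = Mg cosθ, so μ_min = f/N = k tanθ/(1+k).
μ_min = 0.5 × tan10.9° / 1.5 ≈ 0.0642.

μ_min ≈ 0.0642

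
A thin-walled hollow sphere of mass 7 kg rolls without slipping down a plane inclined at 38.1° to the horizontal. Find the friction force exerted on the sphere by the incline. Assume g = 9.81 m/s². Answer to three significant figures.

f ≈ 16.9 N

For this body I = (2/3)MR², i.e. k = I/(MR²) = 2/3.
Newton's second law down the slope: Mg sinθ − f = Ma. The torque equation fR = Iα (with α = a/R) gives f = kMa.
Combining, a = g sinθ/(1+k) and f = kMa = kMg sinθ/(1+k).
f = (2/3) × 7 × 9.81 × sin38.1° / 1.667 ≈ 16.9 N.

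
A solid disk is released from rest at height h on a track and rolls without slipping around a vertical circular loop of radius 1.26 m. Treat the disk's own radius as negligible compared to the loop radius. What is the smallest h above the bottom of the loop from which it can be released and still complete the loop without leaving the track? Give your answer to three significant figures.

With I = (1/2)MR², the ratio k = I/(MR²) is 0.5.
At the top of the loop, the minimum-contact condition is Mg = Mv_top²/r, so v_top² = gr.
With ω = v/R, the kinetic energy at speed v is ½(1+k)Mv² = (3/4)Mv².
Energy conservation from release (height h) to the top (height 2r): Mgh = Mg(2r) + (3/4)M·gr.
Thus h_min = 2r + (1+k)r/2 = r(2 + 1.5/2) = 1.26 × 2.75 ≈ 3.47 m.

h_min ≈ 3.47 m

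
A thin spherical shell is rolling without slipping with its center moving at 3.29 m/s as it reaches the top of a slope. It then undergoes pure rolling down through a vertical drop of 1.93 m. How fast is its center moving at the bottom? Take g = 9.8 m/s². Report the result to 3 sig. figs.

For this body I = (2/3)MR², i.e. k = I/(MR²) = 2/3.
Rolling without slipping gives ω = v/R, so the total kinetic energy is ½Mv² + ½Iω² = ½(1+k)Mv² = (5/6)Mv².
Conserving energy between top and bottom: (5/6)Mv² = (5/6)Mv₀² + Mgh, hence v² = v₀² + 2gh/(1+k).
v = √(3.29² + 2×9.8×1.93/1.667) = √33.52 ≈ 5.79 m/s.

v ≈ 5.79 m/s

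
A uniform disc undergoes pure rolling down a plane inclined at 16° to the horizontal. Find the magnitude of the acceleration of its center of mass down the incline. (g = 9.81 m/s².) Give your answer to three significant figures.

With I = (1/2)MR², the ratio k = I/(MR²) is 0.5.
Along the incline Mg sinθ − f = Ma, and torque about the center fR = Iα = kMR²(a/R) gives f = kMa.
Eliminating f: Mg sinθ = (1+k)Ma, so a = g sinθ/(1+k) = 9.81 × sin16° / 1.5 ≈ 1.80 m/s².

a ≈ 1.80 m/s²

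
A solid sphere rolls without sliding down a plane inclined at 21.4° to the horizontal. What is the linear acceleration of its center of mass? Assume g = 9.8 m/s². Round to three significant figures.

For this body I = (2/5)MR², i.e. k = I/(MR²) = 0.4.
Translational: Mg sinθ − f = Ma. Rotational about the CM: fR = Iα = kMRa, so f = kMa.
Eliminating f: Mg sinθ = (1+k)Ma, so a = g sinθ/(1+k) = 9.8 × sin21.4° / 1.4 ≈ 2.55 m/s².

a ≈ 2.55 m/s²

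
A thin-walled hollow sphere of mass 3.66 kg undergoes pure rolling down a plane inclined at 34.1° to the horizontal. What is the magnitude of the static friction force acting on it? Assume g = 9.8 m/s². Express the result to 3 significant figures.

f ≈ 8.04 N

The moment of inertia is (2/3)MR², giving k ≡ I/(MR²) = 2/3.
Along the incline Mg sinθ − f = Ma, and torque about the center fR = Iα = kMR²(a/R) gives f = kMa.
Combining, a = g sinθ/(1+k) and f = kMa = kMg sinθ/(1+k).
f = (2/3) × 3.66 × 9.8 × sin34.1° / 1.667 ≈ 8.04 N.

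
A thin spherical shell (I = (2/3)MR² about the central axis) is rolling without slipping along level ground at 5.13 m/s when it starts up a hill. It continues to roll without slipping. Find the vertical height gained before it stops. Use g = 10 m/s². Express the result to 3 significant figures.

With I = (2/3)MR², the ratio k = I/(MR²) is 2/3.
Rolling without slipping gives ω = v/R, so the total kinetic energy is ½Mv² + ½Iω² = ½(1+k)Mv² = (5/6)Mv².
All of this converts to potential energy at the highest point: (5/6)Mv₀² = Mgh.
Thus h = (1+k)v₀²/(2g) = 1.667 × 5.13² / (2 × 10) ≈ 2.19 m.

h ≈ 2.19 m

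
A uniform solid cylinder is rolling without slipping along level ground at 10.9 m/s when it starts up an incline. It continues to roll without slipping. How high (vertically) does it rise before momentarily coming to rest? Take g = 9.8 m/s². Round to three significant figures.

With I = (1/2)MR², the ratio k = I/(MR²) is 0.5.
Pure rolling means v = ωR; then KE = ½Mv² + ½I(v/R)² = ½(1+k)Mv² = (3/4)Mv².
All of this converts to potential energy at the highest point: (3/4)Mv₀² = Mgh.
Thus h = (1+k)v₀²/(2g) = 1.5 × 10.9² / (2 × 9.8) ≈ 9.09 m.

h ≈ 9.09 m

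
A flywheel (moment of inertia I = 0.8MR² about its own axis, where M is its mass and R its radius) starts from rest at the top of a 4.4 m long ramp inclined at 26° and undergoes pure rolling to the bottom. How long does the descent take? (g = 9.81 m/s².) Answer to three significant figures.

t ≈ 1.92 s

For this body I = 0.8MR², i.e. k = I/(MR²) = 0.8.
Along the incline Mg sinθ − f = Ma, and torque about the center fR = Iα = kMR²(a/R) gives f = kMa.
Hence a = g sinθ/(1+k) = 9.81×sin26°/1.8 = 2.389 m/s².
Starting from rest, L = ½at², so t = √(2L/a) = √(2×4.4/2.389) ≈ 1.92 s.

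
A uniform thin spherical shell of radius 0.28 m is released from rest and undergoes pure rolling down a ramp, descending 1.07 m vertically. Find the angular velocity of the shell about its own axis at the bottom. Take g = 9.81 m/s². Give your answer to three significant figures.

ω ≈ 12.7 rad/s

For this body I = (2/3)MR², i.e. k = I/(MR²) = 2/3.
Pure rolling means v = ωR; then KE = ½Mv² + ½I(v/R)² = ½(1+k)Mv² = (5/6)Mv².
Energy conservation Mgh = ½(1+k)Mv² gives v = √(2gh/(1+k)) = √(2 × 9.81 × 1.07 / 1.667) = 3.549 m/s.
The angular speed follows from ω = v/R = 3.549/0.28 ≈ 12.7 rad/s.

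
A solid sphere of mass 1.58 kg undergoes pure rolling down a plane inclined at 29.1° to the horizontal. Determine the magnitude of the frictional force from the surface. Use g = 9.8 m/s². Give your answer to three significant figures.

f ≈ 2.15 N

The moment of inertia is (2/5)MR², giving k ≡ I/(MR²) = 0.4.
Newton's second law down the slope: Mg sinθ − f = Ma. The torque equation fR = Iα (with α = a/R) gives f = kMa.
Combining, a = g sinθ/(1+k) and f = kMa = kMg sinθ/(1+k).
f = 0.4 × 1.58 × 9.8 × sin29.1° / 1.4 ≈ 2.15 N.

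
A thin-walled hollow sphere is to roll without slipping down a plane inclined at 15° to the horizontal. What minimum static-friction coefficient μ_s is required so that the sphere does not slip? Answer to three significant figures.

With I = (2/3)MR², the ratio k = I/(MR²) is 2/3.
Newton's second law down the slope: Mg sinθ − f = Ma. The torque equation fR = Iα (with α = a/R) gives f = kMa.
These give a = g sinθ/(1+k) and the required friction f = kMg sinθ/(1+k).
The normal force is N = Mg cosθ, so μ_min = f/N = k tanθ/(1+k).
μ_min = (2/3) × tan15° / 1.667 ≈ 0.107.

μ_min ≈ 0.107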